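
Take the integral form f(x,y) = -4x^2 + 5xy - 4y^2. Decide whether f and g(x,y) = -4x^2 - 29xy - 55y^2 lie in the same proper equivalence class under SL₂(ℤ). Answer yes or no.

D₁ = -39, D₂ = -39
f is negative-definite; reduce −f:
−f: translate: b→3 (≡-5 mod 8), so (4,-5,4)→(4,3,3)
−f: flip: (4,3,3)→(3,-3,4)
−f: translate: b→3 (≡-3 mod 6), so (3,-3,4)→(3,3,4)
−f: reduced (well bottom): (3,3,4) with a≤c, −a<b≤a
flip sign back: reduced form of f is (-3,-3,-4)
g is negative-definite; reduce −g:
−g: translate: b→-3 (≡29 mod 8), so (4,29,55)→(4,-3,3)
−g: flip: (4,-3,3)→(3,3,4)
−g: reduced (well bottom): (3,3,4) with a≤c, −a<b≤a
flip sign back: reduced form of g is (-3,-3,-4)
reduced forms (-3, -3, -4) vs (-3, -3, -4) ⇒ equivalent

yes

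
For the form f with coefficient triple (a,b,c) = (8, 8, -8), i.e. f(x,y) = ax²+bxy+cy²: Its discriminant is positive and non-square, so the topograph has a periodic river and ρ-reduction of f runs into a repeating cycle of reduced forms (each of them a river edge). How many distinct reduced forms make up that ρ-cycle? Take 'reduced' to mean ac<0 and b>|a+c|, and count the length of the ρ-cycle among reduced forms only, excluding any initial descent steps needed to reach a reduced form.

D = 320, ⌊√D⌋ = 17
river: ρ → (-8,8,8)
river: ρ → (8,8,-8)
ρ-cycle length = 2 (tail of 0 descent steps not counted)

2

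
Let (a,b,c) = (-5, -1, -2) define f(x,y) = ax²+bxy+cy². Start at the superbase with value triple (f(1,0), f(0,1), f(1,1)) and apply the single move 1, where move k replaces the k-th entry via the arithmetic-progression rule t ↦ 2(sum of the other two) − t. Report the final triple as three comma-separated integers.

start (-5,-2,-8) = (f(1,0),f(0,1),f(1,1))
replace slot 1: 2·((-2)+(-8)) − (-5) = -15 → (-15,-2,-8)

-15,-2,-8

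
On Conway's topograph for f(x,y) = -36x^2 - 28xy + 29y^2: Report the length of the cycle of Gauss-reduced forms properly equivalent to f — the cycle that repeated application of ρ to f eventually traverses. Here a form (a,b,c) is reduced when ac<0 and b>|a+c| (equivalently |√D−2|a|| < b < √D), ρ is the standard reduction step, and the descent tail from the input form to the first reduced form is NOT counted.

D = 4960, ⌊√D⌋ = 70
descent: ρ → (29,28,-36)  [lands on river]
river: ρ → (-36,44,21)
river: ρ → (21,40,-40)
river: ρ → (-40,40,21)
river: ρ → (21,44,-36)
river: ρ → (-36,28,29)
river: ρ → (29,30,-35)
river: ρ → (-35,40,24)
river: ρ → (24,56,-19)
river: ρ → (-19,58,21)
river: ρ → (21,68,-4)
river: ρ → (-4,68,21)
river: ρ → (21,58,-19)
river: ρ → (-19,56,24)
river: ρ → (24,40,-35)
river: ρ → (-35,30,29)
ρ-cycle length = 16 (tail of 1 descent step not counted)

16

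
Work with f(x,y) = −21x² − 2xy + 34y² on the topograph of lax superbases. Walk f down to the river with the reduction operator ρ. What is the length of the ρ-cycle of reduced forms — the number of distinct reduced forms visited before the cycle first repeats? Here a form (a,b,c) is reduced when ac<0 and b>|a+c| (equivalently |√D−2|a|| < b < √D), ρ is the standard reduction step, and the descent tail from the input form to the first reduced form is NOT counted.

D = 2860, ⌊√D⌋ = 53
descent: ρ → (34,2,-21)
descent: ρ → (-21,40,15)  [lands on river]
river: ρ → (15,50,-6)
river: ρ → (-6,46,31)
river: ρ → (31,16,-21)
river: ρ → (-21,26,26)
river: ρ → (26,26,-21)
river: ρ → (-21,16,31)
river: ρ → (31,46,-6)
river: ρ → (-6,50,15)
river: ρ → (15,40,-21)
river: ρ → (-21,44,11)
river: ρ → (11,44,-21)
ρ-cycle length = 12 (tail of 2 descent steps not counted)

12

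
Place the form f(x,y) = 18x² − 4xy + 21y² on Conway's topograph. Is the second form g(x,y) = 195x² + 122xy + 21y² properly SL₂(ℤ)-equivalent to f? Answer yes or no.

D₁ = -1496, D₂ = -1496
f: reduced (well bottom): (18,-4,21) with a≤c, −a<b≤a
g: flip: (195,122,21)→(21,-122,195)
g: translate: b→4 (≡-122 mod 42), so (21,-122,195)→(21,4,18)
g: flip: (21,4,18)→(18,-4,21)
g: reduced (well bottom): (18,-4,21) with a≤c, −a<b≤a
reduced forms (18, -4, 21) vs (18, -4, 21) ⇒ equivalent

yes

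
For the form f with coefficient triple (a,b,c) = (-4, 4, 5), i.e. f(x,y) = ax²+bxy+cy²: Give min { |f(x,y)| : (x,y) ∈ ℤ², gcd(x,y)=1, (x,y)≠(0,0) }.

river: ρ → (5,6,-3)
river: ρ → (-3,6,5)
river: ρ → (5,4,-4)
river: ρ → (-4,4,5)
closes: descent 0, river 4
min |a| on river = 3

3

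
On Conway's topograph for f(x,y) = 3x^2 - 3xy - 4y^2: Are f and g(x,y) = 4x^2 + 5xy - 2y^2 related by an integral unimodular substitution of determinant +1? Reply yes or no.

D₁ = 57, D₂ = 57
river cycle of f (length 6): (-4, 3, 3), (3, 3, -4), (-4, 5, 2), (2, 7, -1), (-1, 7, 2), (2, 5, -4)
river cycle of g (length 6): (-2, 7, 1), (1, 7, -2), (-2, 5, 4), (4, 3, -3), (-3, 3, 4), (4, 5, -2)
cycles differ ⇒ inequivalent

no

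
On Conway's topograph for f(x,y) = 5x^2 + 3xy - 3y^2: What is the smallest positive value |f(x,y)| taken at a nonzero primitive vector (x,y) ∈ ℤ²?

river: ρ → (-3,3,5)
river: ρ → (5,7,-1)
river: ρ → (-1,7,5)
river: ρ → (5,3,-3)
closes: descent 0, river 4
min |a| on river = 1

1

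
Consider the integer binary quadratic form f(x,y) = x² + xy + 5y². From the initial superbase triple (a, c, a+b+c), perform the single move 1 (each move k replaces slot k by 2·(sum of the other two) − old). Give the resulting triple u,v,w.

start (1,5,7) = (f(1,0),f(0,1),f(1,1))
replace slot 1: 2·(5+7) − 1 = 23 → (23,5,7)

23,5,7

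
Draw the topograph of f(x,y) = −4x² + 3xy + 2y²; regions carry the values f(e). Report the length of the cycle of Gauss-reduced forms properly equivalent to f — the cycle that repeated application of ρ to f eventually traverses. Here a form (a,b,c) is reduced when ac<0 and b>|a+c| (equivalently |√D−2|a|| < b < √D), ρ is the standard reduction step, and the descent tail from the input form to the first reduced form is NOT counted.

D = 41, ⌊√D⌋ = 6
river: ρ → (2,5,-2)
river: ρ → (-2,3,4)
river: ρ → (4,5,-1)
river: ρ → (-1,5,4)
river: ρ → (4,3,-2)
river: ρ → (-2,5,2)
river: ρ → (2,3,-4)
river: ρ → (-4,5,1)
river: ρ → (1,5,-4)
river: ρ → (-4,3,2)
ρ-cycle length = 10 (tail of 0 descent steps not counted)

10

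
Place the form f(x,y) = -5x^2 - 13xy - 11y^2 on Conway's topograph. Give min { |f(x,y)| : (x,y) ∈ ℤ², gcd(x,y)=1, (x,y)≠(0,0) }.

translate: b→3 (≡13 mod 10), so (5,13,11)→(5,3,3)
flip: (5,3,3)→(3,-3,5)
translate: b→3 (≡-3 mod 6), so (3,-3,5)→(3,3,5)
reduced (well bottom): (3,3,5) with a≤c, −a<b≤a
well minimum |f| = |-3| = 3 (negative-definite)

3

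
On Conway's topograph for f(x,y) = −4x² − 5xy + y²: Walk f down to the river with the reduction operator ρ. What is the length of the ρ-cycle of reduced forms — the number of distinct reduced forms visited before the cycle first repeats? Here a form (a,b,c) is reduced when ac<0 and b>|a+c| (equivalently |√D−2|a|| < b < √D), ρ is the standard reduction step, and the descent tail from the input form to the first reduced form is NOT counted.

D = 41, ⌊√D⌋ = 6
descent: ρ → (1,5,-4)  [lands on river]
river: ρ → (-4,3,2)
river: ρ → (2,5,-2)
river: ρ → (-2,3,4)
river: ρ → (4,5,-1)
river: ρ → (-1,5,4)
river: ρ → (4,3,-2)
river: ρ → (-2,5,2)
river: ρ → (2,3,-4)
river: ρ → (-4,5,1)
ρ-cycle length = 10 (tail of 1 descent step not counted)

10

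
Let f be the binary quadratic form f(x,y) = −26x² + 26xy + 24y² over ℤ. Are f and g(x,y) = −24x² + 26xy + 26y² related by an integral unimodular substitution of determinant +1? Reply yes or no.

D₁ = 3172, D₂ = 3172
river cycle of f (length 12): (24, 22, -28), (-28, 34, 18), (18, 38, -24), (-24, 10, 32), (32, 54, -2), (-2, 54, 32), (32, 10, -24), (-24, 38, 18), (18, 34, -28), (-28, 22, 24), … (2 more)
river cycle of g (length 12): (26, 26, -24), (-24, 22, 28), (28, 34, -18), (-18, 38, 24), (24, 10, -32), (-32, 54, 2), (2, 54, -32), (-32, 10, 24), (24, 38, -18), (-18, 34, 28), … (2 more)
cycles differ ⇒ inequivalent

no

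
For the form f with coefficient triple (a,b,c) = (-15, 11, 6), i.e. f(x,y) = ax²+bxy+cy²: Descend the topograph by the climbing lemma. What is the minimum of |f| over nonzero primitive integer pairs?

river: ρ → (6,13,-13)
river: ρ → (-13,13,6)
river: ρ → (6,11,-15)
river: ρ → (-15,19,2)
river: ρ → (2,21,-5)
river: ρ → (-5,19,6)
river: ρ → (6,17,-8)
river: ρ → (-8,15,8)
river: ρ → (8,17,-6)
river: ρ → (-6,19,5)
river: ρ → (5,21,-2)
river: ρ → (-2,19,15)
river: ρ → (15,11,-6)
river: ρ → (-6,13,13)
river: ρ → (13,13,-6)
river: ρ → (-6,11,15)
river: ρ → (15,19,-2)
river: ρ → (-2,21,5)
river: ρ → (5,19,-6)
river: ρ → (-6,17,8)
river: ρ → (8,15,-8)
river: ρ → (-8,17,6)
river: ρ → (6,19,-5)
river: ρ → (-5,21,2)
river: ρ → (2,19,-15)
river: ρ → (-15,11,6)
closes: descent 0, river 26
min |a| on river = 2

2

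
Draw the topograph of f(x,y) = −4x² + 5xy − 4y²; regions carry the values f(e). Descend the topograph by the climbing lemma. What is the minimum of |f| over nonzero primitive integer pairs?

translate: b→3 (≡-5 mod 8), so (4,-5,4)→(4,3,3)
flip: (4,3,3)→(3,-3,4)
translate: b→3 (≡-3 mod 6), so (3,-3,4)→(3,3,4)
reduced (well bottom): (3,3,4) with a≤c, −a<b≤a
well minimum |f| = |-3| = 3 (negative-definite)

3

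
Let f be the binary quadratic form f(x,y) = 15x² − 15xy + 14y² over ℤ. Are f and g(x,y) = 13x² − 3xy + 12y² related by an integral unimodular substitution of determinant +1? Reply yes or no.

D₁ = -615, D₂ = -615
f: translate: b→15 (≡-15 mod 30), so (15,-15,14)→(15,15,14)
f: flip: (15,15,14)→(14,-15,15)
f: translate: b→13 (≡-15 mod 28), so (14,-15,15)→(14,13,14)
f: reduced (well bottom): (14,13,14) with a≤c, −a<b≤a
g: flip: (13,-3,12)→(12,3,13)
g: reduced (well bottom): (12,3,13) with a≤c, −a<b≤a
reduced forms (14, 13, 14) vs (12, 3, 13) ⇒ inequivalent

no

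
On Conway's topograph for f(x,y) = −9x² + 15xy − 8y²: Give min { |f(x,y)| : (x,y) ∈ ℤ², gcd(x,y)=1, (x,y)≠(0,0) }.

translate: b→3 (≡-15 mod 18), so (9,-15,8)→(9,3,2)
flip: (9,3,2)→(2,-3,9)
translate: b→1 (≡-3 mod 4), so (2,-3,9)→(2,1,8)
reduced (well bottom): (2,1,8) with a≤c, −a<b≤a
well minimum |f| = |-2| = 2 (negative-definite)

2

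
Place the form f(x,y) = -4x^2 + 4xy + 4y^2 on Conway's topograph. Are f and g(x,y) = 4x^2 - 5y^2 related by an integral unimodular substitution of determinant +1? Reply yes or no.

D₁ = 80, D₂ = 80
river cycle of f (length 2): (4, 4, -4), (-4, 4, 4)
river cycle of g (length 2): (4, 8, -1), (-1, 8, 4)
cycles differ ⇒ inequivalent

no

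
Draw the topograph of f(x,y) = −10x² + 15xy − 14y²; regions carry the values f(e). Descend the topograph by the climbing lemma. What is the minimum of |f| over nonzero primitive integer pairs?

translate: b→5 (≡-15 mod 20), so (10,-15,14)→(10,5,9)
flip: (10,5,9)→(9,-5,10)
reduced (well bottom): (9,-5,10) with a≤c, −a<b≤a
well minimum |f| = |-9| = 9 (negative-definite)

9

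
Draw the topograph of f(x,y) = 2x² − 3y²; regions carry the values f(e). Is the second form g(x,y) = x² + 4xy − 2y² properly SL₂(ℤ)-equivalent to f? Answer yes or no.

D₁ = 24, D₂ = 24
river cycle of f (length 2): (2, 4, -1), (-1, 4, 2)
river cycle of g (length 2): (-2, 4, 1), (1, 4, -2)
cycles differ ⇒ inequivalent

no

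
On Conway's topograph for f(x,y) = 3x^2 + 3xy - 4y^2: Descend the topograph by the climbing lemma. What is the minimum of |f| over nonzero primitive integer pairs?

river: ρ → (-4,5,2)
river: ρ → (2,7,-1)
river: ρ → (-1,7,2)
river: ρ → (2,5,-4)
river: ρ → (-4,3,3)
river: ρ → (3,3,-4)
closes: descent 0, river 6
min |a| on river = 1

1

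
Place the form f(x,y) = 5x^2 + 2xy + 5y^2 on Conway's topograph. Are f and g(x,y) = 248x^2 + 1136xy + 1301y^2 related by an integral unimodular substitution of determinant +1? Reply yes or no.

D₁ = -96, D₂ = -96
f: reduced (well bottom): (5,2,5) with a≤c, −a<b≤a
g: translate: b→144 (≡1136 mod 496), so (248,1136,1301)→(248,144,21)
g: flip: (248,144,21)→(21,-144,248)
g: translate: b→-18 (≡-144 mod 42), so (21,-144,248)→(21,-18,5)
g: flip: (21,-18,5)→(5,18,21)
g: translate: b→-2 (≡18 mod 10), so (5,18,21)→(5,-2,5)
g: flip: (5,-2,5)→(5,2,5)
g: reduced (well bottom): (5,2,5) with a≤c, −a<b≤a
reduced forms (5, 2, 5) vs (5, 2, 5) ⇒ equivalent

yes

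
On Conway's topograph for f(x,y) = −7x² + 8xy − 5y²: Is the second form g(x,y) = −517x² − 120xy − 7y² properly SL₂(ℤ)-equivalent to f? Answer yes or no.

D₁ = -76, D₂ = -76
f is negative-definite; reduce −f:
−f: translate: b→6 (≡-8 mod 14), so (7,-8,5)→(7,6,4)
−f: flip: (7,6,4)→(4,-6,7)
−f: translate: b→2 (≡-6 mod 8), so (4,-6,7)→(4,2,5)
−f: reduced (well bottom): (4,2,5) with a≤c, −a<b≤a
flip sign back: reduced form of f is (-4,-2,-5)
g is negative-definite; reduce −g:
−g: flip: (517,120,7)→(7,-120,517)
−g: translate: b→6 (≡-120 mod 14), so (7,-120,517)→(7,6,4)
−g: flip: (7,6,4)→(4,-6,7)
−g: translate: b→2 (≡-6 mod 8), so (4,-6,7)→(4,2,5)
−g: reduced (well bottom): (4,2,5) with a≤c, −a<b≤a
flip sign back: reduced form of g is (-4,-2,-5)
reduced forms (-4, -2, -5) vs (-4, -2, -5) ⇒ equivalent

yes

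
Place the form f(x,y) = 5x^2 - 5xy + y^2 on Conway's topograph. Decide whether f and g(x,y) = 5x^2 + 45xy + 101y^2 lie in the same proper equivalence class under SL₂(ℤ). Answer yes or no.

D₁ = 5, D₂ = 5
river cycle of f (length 2): (1, 1, -1), (-1, 1, 1)
river cycle of g (length 2): (1, 1, -1), (-1, 1, 1)
cycles coincide ⇒ equivalent

yes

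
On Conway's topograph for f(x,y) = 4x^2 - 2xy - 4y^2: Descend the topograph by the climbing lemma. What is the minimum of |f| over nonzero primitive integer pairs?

descent: ρ → (-4,2,4)  [lands on river]
river: ρ → (4,6,-2)
river: ρ → (-2,6,4)
river: ρ → (4,2,-4)
river: ρ → (-4,6,2)
river: ρ → (2,6,-4)
closes: descent 1, river 6
min |a| on river = 2

2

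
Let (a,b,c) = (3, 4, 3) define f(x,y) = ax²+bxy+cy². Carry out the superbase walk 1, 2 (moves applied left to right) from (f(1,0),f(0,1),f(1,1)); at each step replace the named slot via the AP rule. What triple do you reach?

start (3,3,10) = (f(1,0),f(0,1),f(1,1))
replace slot 1: 2·(3+10) − 3 = 23 → (23,3,10)
replace slot 2: 2·(23+10) − 3 = 63 → (23,63,10)

23,63,10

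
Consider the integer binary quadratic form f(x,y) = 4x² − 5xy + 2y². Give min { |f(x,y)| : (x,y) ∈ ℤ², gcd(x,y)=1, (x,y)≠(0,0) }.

translate: b→3 (≡-5 mod 8), so (4,-5,2)→(4,3,1)
flip: (4,3,1)→(1,-3,4)
translate: b→1 (≡-3 mod 2), so (1,-3,4)→(1,1,2)
reduced (well bottom): (1,1,2) with a≤c, −a<b≤a
well minimum = a = 1

1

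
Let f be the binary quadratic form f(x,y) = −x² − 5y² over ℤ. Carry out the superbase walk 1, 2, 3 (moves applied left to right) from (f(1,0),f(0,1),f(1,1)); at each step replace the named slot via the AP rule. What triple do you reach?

start (-1,-5,-6) = (f(1,0),f(0,1),f(1,1))
replace slot 1: 2·((-5)+(-6)) − (-1) = -21 → (-21,-5,-6)
replace slot 2: 2·((-21)+(-6)) − (-5) = -49 → (-21,-49,-6)
replace slot 3: 2·((-21)+(-49)) − (-6) = -134 → (-21,-49,-134)

-21,-49,-134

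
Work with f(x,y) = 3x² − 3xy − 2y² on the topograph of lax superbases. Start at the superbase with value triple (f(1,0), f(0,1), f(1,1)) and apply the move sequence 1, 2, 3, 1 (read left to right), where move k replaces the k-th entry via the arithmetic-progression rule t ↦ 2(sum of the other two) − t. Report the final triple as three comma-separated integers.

start (3,-2,-2) = (f(1,0),f(0,1),f(1,1))
replace slot 1: 2·((-2)+(-2)) − 3 = -11 → (-11,-2,-2)
replace slot 2: 2·((-11)+(-2)) − (-2) = -24 → (-11,-24,-2)
replace slot 3: 2·((-11)+(-24)) − (-2) = -68 → (-11,-24,-68)
replace slot 1: 2·((-24)+(-68)) − (-11) = -173 → (-173,-24,-68)

-173,-24,-68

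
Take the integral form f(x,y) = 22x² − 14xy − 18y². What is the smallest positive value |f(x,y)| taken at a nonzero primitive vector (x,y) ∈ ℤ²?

descent: ρ → (-18,14,22)  [lands on river]
river: ρ → (22,30,-10)
river: ρ → (-10,30,22)
river: ρ → (22,14,-18)
river: ρ → (-18,22,18)
river: ρ → (18,14,-22)
river: ρ → (-22,30,10)
river: ρ → (10,30,-22)
river: ρ → (-22,14,18)
river: ρ → (18,22,-18)
closes: descent 1, river 10
min |a| on river = 10

10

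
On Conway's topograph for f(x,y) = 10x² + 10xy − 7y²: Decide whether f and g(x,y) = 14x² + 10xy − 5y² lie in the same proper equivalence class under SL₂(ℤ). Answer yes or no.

D₁ = 380, D₂ = 380
river cycle of f (length 4): (-7, 18, 2), (2, 18, -7), (-7, 10, 10), (10, 10, -7)
river cycle of g (length 4): (-5, 10, 14), (14, 18, -1), (-1, 18, 14), (14, 10, -5)
cycles differ ⇒ inequivalent

no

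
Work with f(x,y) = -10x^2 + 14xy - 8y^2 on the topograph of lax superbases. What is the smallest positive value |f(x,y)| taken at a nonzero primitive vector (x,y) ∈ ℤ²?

translate: b→6 (≡-14 mod 20), so (10,-14,8)→(10,6,4)
flip: (10,6,4)→(4,-6,10)
translate: b→2 (≡-6 mod 8), so (4,-6,10)→(4,2,8)
reduced (well bottom): (4,2,8) with a≤c, −a<b≤a
well minimum |f| = |-4| = 4 (negative-definite)

4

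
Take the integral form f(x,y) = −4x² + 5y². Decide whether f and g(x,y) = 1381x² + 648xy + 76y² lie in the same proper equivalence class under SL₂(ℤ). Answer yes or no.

D₁ = 80, D₂ = 80
river cycle of f (length 2): (-4, 8, 1), (1, 8, -4)
river cycle of g (length 2): (-4, 8, 1), (1, 8, -4)
cycles coincide ⇒ equivalent

yes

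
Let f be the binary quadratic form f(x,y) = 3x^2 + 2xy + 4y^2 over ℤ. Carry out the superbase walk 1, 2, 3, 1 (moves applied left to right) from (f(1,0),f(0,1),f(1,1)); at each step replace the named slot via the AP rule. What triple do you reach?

start (3,4,9) = (f(1,0),f(0,1),f(1,1))
replace slot 1: 2·(4+9) − 3 = 23 → (23,4,9)
replace slot 2: 2·(23+9) − 4 = 60 → (23,60,9)
replace slot 3: 2·(23+60) − 9 = 157 → (23,60,157)
replace slot 1: 2·(60+157) − 23 = 411 → (411,60,157)

411,60,157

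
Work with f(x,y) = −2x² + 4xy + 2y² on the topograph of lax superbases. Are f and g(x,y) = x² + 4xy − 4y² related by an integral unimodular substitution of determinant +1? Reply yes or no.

D₁ = 32, D₂ = 32
river cycle of f (length 2): (2, 4, -2), (-2, 4, 2)
river cycle of g (length 2): (-4, 4, 1), (1, 4, -4)
cycles differ ⇒ inequivalent

no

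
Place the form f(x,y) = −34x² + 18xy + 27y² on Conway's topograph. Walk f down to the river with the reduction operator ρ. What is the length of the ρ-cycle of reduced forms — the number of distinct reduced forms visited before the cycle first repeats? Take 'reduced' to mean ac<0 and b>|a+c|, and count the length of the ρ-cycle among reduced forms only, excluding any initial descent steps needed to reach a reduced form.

D = 3996, ⌊√D⌋ = 63
river: ρ → (27,36,-25)
river: ρ → (-25,14,38)
river: ρ → (38,62,-1)
river: ρ → (-1,62,38)
river: ρ → (38,14,-25)
river: ρ → (-25,36,27)
river: ρ → (27,18,-34)
river: ρ → (-34,50,11)
river: ρ → (11,60,-9)
river: ρ → (-9,48,47)
river: ρ → (47,46,-10)
river: ρ → (-10,54,27)
river: ρ → (27,54,-10)
river: ρ → (-10,46,47)
river: ρ → (47,48,-9)
river: ρ → (-9,60,11)
river: ρ → (11,50,-34)
river: ρ → (-34,18,27)
ρ-cycle length = 18 (tail of 0 descent steps not counted)

18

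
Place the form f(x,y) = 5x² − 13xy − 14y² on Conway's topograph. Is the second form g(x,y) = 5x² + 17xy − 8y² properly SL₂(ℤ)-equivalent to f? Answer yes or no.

D₁ = 449, D₂ = 449
river cycle of f (length 38): (-14, 13, 5), (5, 17, -8), (-8, 15, 7), (7, 13, -10), (-10, 7, 10), (10, 13, -7), (-7, 15, 8), (8, 17, -5), (-5, 13, 14), (14, 15, -4), … (28 more)
river cycle of g (length 38): (-8, 15, 7), (7, 13, -10), (-10, 7, 10), (10, 13, -7), (-7, 15, 8), (8, 17, -5), (-5, 13, 14), (14, 15, -4), (-4, 17, 10), (10, 3, -11), … (28 more)
cycles coincide ⇒ equivalent

yes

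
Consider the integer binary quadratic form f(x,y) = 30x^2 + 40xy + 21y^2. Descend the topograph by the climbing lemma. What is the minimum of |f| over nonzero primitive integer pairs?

translate: b→-20 (≡40 mod 60), so (30,40,21)→(30,-20,11)
flip: (30,-20,11)→(11,20,30)
translate: b→-2 (≡20 mod 22), so (11,20,30)→(11,-2,21)
reduced (well bottom): (11,-2,21) with a≤c, −a<b≤a
well minimum = a = 11

11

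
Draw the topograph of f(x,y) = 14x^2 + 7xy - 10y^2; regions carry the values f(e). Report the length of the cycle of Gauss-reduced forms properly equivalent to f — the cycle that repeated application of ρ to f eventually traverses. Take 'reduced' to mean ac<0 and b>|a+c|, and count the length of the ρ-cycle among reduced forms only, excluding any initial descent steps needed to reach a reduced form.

D = 609, ⌊√D⌋ = 24
river: ρ → (-10,13,11)
river: ρ → (11,9,-12)
river: ρ → (-12,15,8)
river: ρ → (8,17,-10)
river: ρ → (-10,23,2)
river: ρ → (2,21,-21)
river: ρ → (-21,21,2)
river: ρ → (2,23,-10)
river: ρ → (-10,17,8)
river: ρ → (8,15,-12)
river: ρ → (-12,9,11)
river: ρ → (11,13,-10)
river: ρ → (-10,7,14)
river: ρ → (14,21,-3)
river: ρ → (-3,21,14)
river: ρ → (14,7,-10)
ρ-cycle length = 16 (tail of 0 descent steps not counted)

16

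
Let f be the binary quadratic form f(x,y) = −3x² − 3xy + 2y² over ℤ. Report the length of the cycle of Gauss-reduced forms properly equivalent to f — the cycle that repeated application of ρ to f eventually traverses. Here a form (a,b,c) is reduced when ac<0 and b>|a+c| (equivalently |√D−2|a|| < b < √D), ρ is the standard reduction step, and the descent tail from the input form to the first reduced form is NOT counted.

D = 33, ⌊√D⌋ = 5
descent: ρ → (2,3,-3)  [lands on river]
river: ρ → (-3,3,2)
river: ρ → (2,5,-1)
river: ρ → (-1,5,2)
ρ-cycle length = 4 (tail of 1 descent step not counted)

4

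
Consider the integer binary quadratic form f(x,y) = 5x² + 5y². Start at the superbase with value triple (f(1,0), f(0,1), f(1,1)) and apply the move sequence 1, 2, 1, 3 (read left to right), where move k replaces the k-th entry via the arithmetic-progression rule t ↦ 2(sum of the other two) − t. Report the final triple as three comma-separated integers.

start (5,5,10) = (f(1,0),f(0,1),f(1,1))
replace slot 1: 2·(5+10) − 5 = 25 → (25,5,10)
replace slot 2: 2·(25+10) − 5 = 65 → (25,65,10)
replace slot 1: 2·(65+10) − 25 = 125 → (125,65,10)
replace slot 3: 2·(125+65) − 10 = 370 → (125,65,370)

125,65,370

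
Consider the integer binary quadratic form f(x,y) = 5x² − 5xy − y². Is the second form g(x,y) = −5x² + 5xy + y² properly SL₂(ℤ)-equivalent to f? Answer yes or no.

D₁ = 45, D₂ = 45
river cycle of f (length 2): (-1, 5, 5), (5, 5, -1)
river cycle of g (length 2): (1, 5, -5), (-5, 5, 1)
cycles differ ⇒ inequivalent

no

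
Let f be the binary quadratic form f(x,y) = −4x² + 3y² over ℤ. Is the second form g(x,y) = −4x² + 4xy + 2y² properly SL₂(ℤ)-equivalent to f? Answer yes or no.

D₁ = 48, D₂ = 48
river cycle of f (length 2): (3, 6, -1), (-1, 6, 3)
river cycle of g (length 2): (2, 4, -4), (-4, 4, 2)
cycles differ ⇒ inequivalent

no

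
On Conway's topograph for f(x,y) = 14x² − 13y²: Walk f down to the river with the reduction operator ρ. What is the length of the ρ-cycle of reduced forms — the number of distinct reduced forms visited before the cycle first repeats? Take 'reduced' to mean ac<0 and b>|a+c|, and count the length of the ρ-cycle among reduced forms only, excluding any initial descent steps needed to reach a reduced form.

D = 728, ⌊√D⌋ = 26
descent: ρ → (-13,26,1)  [lands on river]
river: ρ → (1,26,-13)
ρ-cycle length = 2 (tail of 1 descent step not counted)

2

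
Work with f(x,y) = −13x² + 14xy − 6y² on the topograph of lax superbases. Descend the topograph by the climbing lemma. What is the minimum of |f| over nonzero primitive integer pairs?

translate: b→12 (≡-14 mod 26), so (13,-14,6)→(13,12,5)
flip: (13,12,5)→(5,-12,13)
translate: b→-2 (≡-12 mod 10), so (5,-12,13)→(5,-2,6)
reduced (well bottom): (5,-2,6) with a≤c, −a<b≤a
well minimum |f| = |-5| = 5 (negative-definite)

5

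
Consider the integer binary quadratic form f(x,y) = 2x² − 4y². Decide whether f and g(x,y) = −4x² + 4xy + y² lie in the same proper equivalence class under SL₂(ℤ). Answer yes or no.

D₁ = 32, D₂ = 32
river cycle of f (length 2): (2, 4, -2), (-2, 4, 2)
river cycle of g (length 2): (1, 4, -4), (-4, 4, 1)
cycles differ ⇒ inequivalent

no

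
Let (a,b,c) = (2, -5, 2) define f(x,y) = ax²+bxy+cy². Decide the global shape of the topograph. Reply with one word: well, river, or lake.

D = b²−4ac = (-5)² − 4·2·2 = 9
D = 3² is a perfect square ⇒ form factors over ℤ ⇒ lakes

lake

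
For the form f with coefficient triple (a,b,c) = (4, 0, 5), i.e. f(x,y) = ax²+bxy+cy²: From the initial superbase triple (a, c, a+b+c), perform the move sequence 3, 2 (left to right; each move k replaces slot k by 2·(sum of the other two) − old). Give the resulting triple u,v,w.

start (4,5,9) = (f(1,0),f(0,1),f(1,1))
replace slot 3: 2·(4+5) − 9 = 9 → (4,5,9)
replace slot 2: 2·(4+9) − 5 = 21 → (4,21,9)

4,21,9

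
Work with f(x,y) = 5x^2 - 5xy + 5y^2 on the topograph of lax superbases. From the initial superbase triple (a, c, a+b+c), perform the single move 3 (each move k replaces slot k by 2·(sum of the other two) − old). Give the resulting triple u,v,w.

start (5,5,5) = (f(1,0),f(0,1),f(1,1))
replace slot 3: 2·(5+5) − 5 = 15 → (5,5,15)

5,5,15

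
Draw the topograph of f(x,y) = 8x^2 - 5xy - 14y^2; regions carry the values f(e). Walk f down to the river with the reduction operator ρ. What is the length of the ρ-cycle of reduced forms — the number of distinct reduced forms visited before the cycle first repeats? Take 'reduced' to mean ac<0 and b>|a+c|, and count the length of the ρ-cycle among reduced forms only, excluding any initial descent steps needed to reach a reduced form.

D = 473, ⌊√D⌋ = 21
descent: ρ → (-14,5,8)
descent: ρ → (8,11,-11)  [lands on river]
river: ρ → (-11,11,8)
river: ρ → (8,21,-1)
river: ρ → (-1,21,8)
ρ-cycle length = 4 (tail of 2 descent steps not counted)

4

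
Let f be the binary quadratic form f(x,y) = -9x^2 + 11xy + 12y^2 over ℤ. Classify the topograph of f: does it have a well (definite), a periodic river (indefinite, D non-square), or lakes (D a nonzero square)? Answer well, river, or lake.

D = b²−4ac = 11² − 4·(-9)·12 = 553
D > 0 non-square ⇒ indefinite ⇒ periodic river

river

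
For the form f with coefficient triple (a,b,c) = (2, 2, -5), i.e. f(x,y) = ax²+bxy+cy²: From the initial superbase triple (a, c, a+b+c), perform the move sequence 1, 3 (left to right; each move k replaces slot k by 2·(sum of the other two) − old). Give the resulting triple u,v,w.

start (2,-5,-1) = (f(1,0),f(0,1),f(1,1))
replace slot 1: 2·((-5)+(-1)) − 2 = -14 → (-14,-5,-1)
replace slot 3: 2·((-14)+(-5)) − (-1) = -37 → (-14,-5,-37)

-14,-5,-37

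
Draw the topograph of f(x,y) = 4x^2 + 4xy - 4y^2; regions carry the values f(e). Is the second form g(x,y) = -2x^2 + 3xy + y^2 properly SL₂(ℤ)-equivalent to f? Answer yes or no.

D₁ = 80, D₂ = 17
discriminants differ ⇒ not SL₂(ℤ)-equivalent

no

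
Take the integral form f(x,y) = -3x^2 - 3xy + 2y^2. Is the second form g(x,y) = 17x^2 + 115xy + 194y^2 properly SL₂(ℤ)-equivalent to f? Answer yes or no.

D₁ = 33, D₂ = 33
river cycle of f (length 4): (2, 3, -3), (-3, 3, 2), (2, 5, -1), (-1, 5, 2)
river cycle of g (length 4): (2, 3, -3), (-3, 3, 2), (2, 5, -1), (-1, 5, 2)
cycles coincide ⇒ equivalent

yes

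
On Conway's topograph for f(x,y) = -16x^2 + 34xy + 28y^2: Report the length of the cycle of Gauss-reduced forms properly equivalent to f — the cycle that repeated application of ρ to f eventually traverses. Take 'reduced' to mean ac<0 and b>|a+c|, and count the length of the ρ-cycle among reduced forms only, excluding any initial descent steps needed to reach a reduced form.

D = 2948, ⌊√D⌋ = 54
river: ρ → (28,22,-22)
river: ρ → (-22,22,28)
river: ρ → (28,34,-16)
river: ρ → (-16,30,32)
river: ρ → (32,34,-14)
river: ρ → (-14,50,8)
river: ρ → (8,46,-26)
river: ρ → (-26,6,28)
river: ρ → (28,50,-4)
river: ρ → (-4,54,2)
river: ρ → (2,54,-4)
river: ρ → (-4,50,28)
river: ρ → (28,6,-26)
river: ρ → (-26,46,8)
river: ρ → (8,50,-14)
river: ρ → (-14,34,32)
river: ρ → (32,30,-16)
river: ρ → (-16,34,28)
ρ-cycle length = 18 (tail of 0 descent steps not counted)

18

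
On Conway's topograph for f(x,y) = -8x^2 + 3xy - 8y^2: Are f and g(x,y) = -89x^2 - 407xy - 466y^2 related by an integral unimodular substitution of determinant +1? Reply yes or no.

D₁ = -247, D₂ = -247
f is negative-definite; reduce −f:
−f: flip: (8,-3,8)→(8,3,8)
−f: reduced (well bottom): (8,3,8) with a≤c, −a<b≤a
flip sign back: reduced form of f is (-8,-3,-8)
g is negative-definite; reduce −g:
−g: translate: b→51 (≡407 mod 178), so (89,407,466)→(89,51,8)
−g: flip: (89,51,8)→(8,-51,89)
−g: translate: b→-3 (≡-51 mod 16), so (8,-51,89)→(8,-3,8)
−g: flip: (8,-3,8)→(8,3,8)
−g: reduced (well bottom): (8,3,8) with a≤c, −a<b≤a
flip sign back: reduced form of g is (-8,-3,-8)
reduced forms (-8, -3, -8) vs (-8, -3, -8) ⇒ equivalent

yes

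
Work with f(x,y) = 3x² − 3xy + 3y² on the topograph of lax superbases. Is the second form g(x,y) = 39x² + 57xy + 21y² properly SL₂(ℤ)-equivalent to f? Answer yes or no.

D₁ = -27, D₂ = -27
f: translate: b→3 (≡-3 mod 6), so (3,-3,3)→(3,3,3)
f: reduced (well bottom): (3,3,3) with a≤c, −a<b≤a
g: translate: b→-21 (≡57 mod 78), so (39,57,21)→(39,-21,3)
g: flip: (39,-21,3)→(3,21,39)
g: translate: b→3 (≡21 mod 6), so (3,21,39)→(3,3,3)
g: reduced (well bottom): (3,3,3) with a≤c, −a<b≤a
reduced forms (3, 3, 3) vs (3, 3, 3) ⇒ equivalent

yes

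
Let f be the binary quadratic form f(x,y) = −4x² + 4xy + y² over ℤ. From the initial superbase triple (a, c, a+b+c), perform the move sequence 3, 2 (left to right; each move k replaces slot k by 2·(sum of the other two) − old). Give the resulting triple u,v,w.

start (-4,1,1) = (f(1,0),f(0,1),f(1,1))
replace slot 3: 2·((-4)+1) − 1 = -7 → (-4,1,-7)
replace slot 2: 2·((-4)+(-7)) − 1 = -23 → (-4,-23,-7)

-4,-23,-7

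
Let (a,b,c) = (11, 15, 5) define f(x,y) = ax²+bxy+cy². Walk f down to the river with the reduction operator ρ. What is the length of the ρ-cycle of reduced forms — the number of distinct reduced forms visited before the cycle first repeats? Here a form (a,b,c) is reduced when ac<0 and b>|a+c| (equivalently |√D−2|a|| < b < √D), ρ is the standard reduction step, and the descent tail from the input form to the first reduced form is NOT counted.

D = 5, ⌊√D⌋ = 2
descent: ρ → (5,5,1)
descent: ρ → (1,1,-1)  [lands on river]
river: ρ → (-1,1,1)
ρ-cycle length = 2 (tail of 2 descent steps not counted)

2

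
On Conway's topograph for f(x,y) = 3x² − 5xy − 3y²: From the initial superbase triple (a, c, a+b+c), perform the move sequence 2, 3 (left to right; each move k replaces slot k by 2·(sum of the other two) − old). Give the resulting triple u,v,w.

start (3,-3,-5) = (f(1,0),f(0,1),f(1,1))
replace slot 2: 2·(3+(-5)) − (-3) = -1 → (3,-1,-5)
replace slot 3: 2·(3+(-1)) − (-5) = 9 → (3,-1,9)

3,-1,9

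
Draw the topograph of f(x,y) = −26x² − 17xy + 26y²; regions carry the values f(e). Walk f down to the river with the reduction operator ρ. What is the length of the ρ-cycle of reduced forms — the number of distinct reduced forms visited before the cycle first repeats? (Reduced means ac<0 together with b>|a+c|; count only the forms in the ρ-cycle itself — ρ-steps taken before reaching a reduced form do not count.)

D = 2993, ⌊√D⌋ = 54
descent: ρ → (26,17,-26)  [lands on river]
river: ρ → (-26,35,17)
river: ρ → (17,33,-28)
river: ρ → (-28,23,22)
river: ρ → (22,21,-29)
river: ρ → (-29,37,14)
river: ρ → (14,47,-14)
river: ρ → (-14,37,29)
river: ρ → (29,21,-22)
river: ρ → (-22,23,28)
river: ρ → (28,33,-17)
river: ρ → (-17,35,26)
ρ-cycle length = 12 (tail of 1 descent step not counted)

12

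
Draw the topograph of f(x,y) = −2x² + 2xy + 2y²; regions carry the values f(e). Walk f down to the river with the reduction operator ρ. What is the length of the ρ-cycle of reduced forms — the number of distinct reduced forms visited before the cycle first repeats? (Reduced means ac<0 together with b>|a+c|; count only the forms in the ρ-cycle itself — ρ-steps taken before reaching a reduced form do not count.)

D = 20, ⌊√D⌋ = 4
river: ρ → (2,2,-2)
river: ρ → (-2,2,2)
ρ-cycle length = 2 (tail of 0 descent steps not counted)

2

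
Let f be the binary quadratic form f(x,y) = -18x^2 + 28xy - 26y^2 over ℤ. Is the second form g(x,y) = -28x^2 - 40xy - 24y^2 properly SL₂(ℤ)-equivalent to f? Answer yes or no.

D₁ = -1088, D₂ = -1088
f is negative-definite; reduce −f:
−f: translate: b→8 (≡-28 mod 36), so (18,-28,26)→(18,8,16)
−f: flip: (18,8,16)→(16,-8,18)
−f: reduced (well bottom): (16,-8,18) with a≤c, −a<b≤a
flip sign back: reduced form of f is (-16,8,-18)
g is negative-definite; reduce −g:
−g: translate: b→-16 (≡40 mod 56), so (28,40,24)→(28,-16,12)
−g: flip: (28,-16,12)→(12,16,28)
−g: translate: b→-8 (≡16 mod 24), so (12,16,28)→(12,-8,24)
−g: reduced (well bottom): (12,-8,24) with a≤c, −a<b≤a
flip sign back: reduced form of g is (-12,8,-24)
reduced forms (-16, 8, -18) vs (-12, 8, -24) ⇒ inequivalent

no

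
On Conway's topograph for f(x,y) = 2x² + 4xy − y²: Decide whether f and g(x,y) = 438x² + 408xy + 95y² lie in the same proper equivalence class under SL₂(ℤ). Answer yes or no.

D₁ = 24, D₂ = 24
river cycle of f (length 2): (-1, 4, 2), (2, 4, -1)
river cycle of g (length 2): (2, 4, -1), (-1, 4, 2)
cycles coincide ⇒ equivalent

yes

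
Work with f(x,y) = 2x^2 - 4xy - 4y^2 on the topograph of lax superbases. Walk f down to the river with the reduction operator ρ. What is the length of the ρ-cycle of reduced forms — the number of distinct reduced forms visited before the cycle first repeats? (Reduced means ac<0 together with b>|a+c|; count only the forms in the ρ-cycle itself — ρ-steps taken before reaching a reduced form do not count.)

D = 48, ⌊√D⌋ = 6
descent: ρ → (-4,4,2)  [lands on river]
river: ρ → (2,4,-4)
ρ-cycle length = 2 (tail of 1 descent step not counted)

2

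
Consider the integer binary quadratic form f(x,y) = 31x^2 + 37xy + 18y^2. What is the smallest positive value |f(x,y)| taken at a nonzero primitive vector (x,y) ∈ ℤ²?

translate: b→-25 (≡37 mod 62), so (31,37,18)→(31,-25,12)
flip: (31,-25,12)→(12,25,31)
translate: b→1 (≡25 mod 24), so (12,25,31)→(12,1,18)
reduced (well bottom): (12,1,18) with a≤c, −a<b≤a
well minimum = a = 12

12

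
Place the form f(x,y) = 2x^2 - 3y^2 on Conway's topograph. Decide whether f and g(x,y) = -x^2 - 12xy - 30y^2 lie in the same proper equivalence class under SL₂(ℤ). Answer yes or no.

D₁ = 24, D₂ = 24
river cycle of f (length 2): (2, 4, -1), (-1, 4, 2)
river cycle of g (length 2): (-1, 4, 2), (2, 4, -1)
cycles coincide ⇒ equivalent

yes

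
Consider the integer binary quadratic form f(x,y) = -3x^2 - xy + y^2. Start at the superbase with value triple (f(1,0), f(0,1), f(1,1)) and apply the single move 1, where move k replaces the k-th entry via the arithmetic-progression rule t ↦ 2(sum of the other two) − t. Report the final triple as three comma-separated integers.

start (-3,1,-3) = (f(1,0),f(0,1),f(1,1))
replace slot 1: 2·(1+(-3)) − (-3) = -1 → (-1,1,-3)

-1,1,-3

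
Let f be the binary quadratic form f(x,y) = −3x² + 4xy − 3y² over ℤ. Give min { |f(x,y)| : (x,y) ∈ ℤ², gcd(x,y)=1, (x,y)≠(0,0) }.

translate: b→2 (≡-4 mod 6), so (3,-4,3)→(3,2,2)
flip: (3,2,2)→(2,-2,3)
translate: b→2 (≡-2 mod 4), so (2,-2,3)→(2,2,3)
reduced (well bottom): (2,2,3) with a≤c, −a<b≤a
well minimum |f| = |-2| = 2 (negative-definite)

2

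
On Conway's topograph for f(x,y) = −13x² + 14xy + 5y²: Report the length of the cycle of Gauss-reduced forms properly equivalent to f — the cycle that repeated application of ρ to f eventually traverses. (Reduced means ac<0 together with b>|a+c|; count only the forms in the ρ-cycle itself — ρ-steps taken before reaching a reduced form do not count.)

D = 456, ⌊√D⌋ = 21
river: ρ → (5,16,-10)
river: ρ → (-10,4,11)
river: ρ → (11,18,-3)
river: ρ → (-3,18,11)
river: ρ → (11,4,-10)
river: ρ → (-10,16,5)
river: ρ → (5,14,-13)
river: ρ → (-13,12,6)
river: ρ → (6,12,-13)
river: ρ → (-13,14,5)
ρ-cycle length = 10 (tail of 0 descent steps not counted)

10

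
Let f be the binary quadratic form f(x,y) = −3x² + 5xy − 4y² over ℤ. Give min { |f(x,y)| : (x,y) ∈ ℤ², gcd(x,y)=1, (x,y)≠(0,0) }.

translate: b→1 (≡-5 mod 6), so (3,-5,4)→(3,1,2)
flip: (3,1,2)→(2,-1,3)
reduced (well bottom): (2,-1,3) with a≤c, −a<b≤a
well minimum |f| = |-2| = 2 (negative-definite)

2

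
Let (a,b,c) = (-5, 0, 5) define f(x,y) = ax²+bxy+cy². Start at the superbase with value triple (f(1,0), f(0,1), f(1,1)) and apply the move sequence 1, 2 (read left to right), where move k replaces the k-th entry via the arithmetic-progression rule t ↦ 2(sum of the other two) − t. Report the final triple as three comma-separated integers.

start (-5,5,0) = (f(1,0),f(0,1),f(1,1))
replace slot 1: 2·(5+0) − (-5) = 15 → (15,5,0)
replace slot 2: 2·(15+0) − 5 = 25 → (15,25,0)

15,25,0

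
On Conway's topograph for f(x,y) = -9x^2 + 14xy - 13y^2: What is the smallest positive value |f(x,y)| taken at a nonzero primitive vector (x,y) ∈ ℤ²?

translate: b→4 (≡-14 mod 18), so (9,-14,13)→(9,4,8)
flip: (9,4,8)→(8,-4,9)
reduced (well bottom): (8,-4,9) with a≤c, −a<b≤a
well minimum |f| = |-8| = 8 (negative-definite)

8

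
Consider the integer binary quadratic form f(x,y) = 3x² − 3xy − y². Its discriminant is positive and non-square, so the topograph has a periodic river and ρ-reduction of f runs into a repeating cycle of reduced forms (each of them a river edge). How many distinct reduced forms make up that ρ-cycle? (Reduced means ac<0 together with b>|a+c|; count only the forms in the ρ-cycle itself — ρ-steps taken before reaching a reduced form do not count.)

D = 21, ⌊√D⌋ = 4
descent: ρ → (-1,3,3)  [lands on river]
river: ρ → (3,3,-1)
ρ-cycle length = 2 (tail of 1 descent step not counted)

2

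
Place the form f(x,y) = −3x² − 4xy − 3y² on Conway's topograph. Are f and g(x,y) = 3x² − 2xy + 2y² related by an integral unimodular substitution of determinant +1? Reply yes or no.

D₁ = -20, D₂ = -20
f is negative-definite; reduce −f:
−f: translate: b→-2 (≡4 mod 6), so (3,4,3)→(3,-2,2)
−f: flip: (3,-2,2)→(2,2,3)
−f: reduced (well bottom): (2,2,3) with a≤c, −a<b≤a
flip sign back: reduced form of f is (-2,-2,-3)
g: flip: (3,-2,2)→(2,2,3)
g: reduced (well bottom): (2,2,3) with a≤c, −a<b≤a
reduced forms (-2, -2, -3) vs (2, 2, 3) ⇒ inequivalent

no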